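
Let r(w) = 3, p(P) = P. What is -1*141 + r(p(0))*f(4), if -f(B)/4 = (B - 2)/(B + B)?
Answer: -144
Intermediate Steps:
f(B) = -2*(-2 + B)/B (f(B) = -4*(B - 2)/(B + B) = -4*(-2 + B)/(2*B) = -4*(-2 + B)*1/(2*B) = -2*(-2 + B)/B)
-1*141 + r(p(0))*f(4) = -1*141 + 3*(-2 + 4/4) = -141 + 3*(-2 + 4*(1/4)) = -141 + 3*(-2 + 1) = -141 + 3*(-1) = -141 - 3 = -144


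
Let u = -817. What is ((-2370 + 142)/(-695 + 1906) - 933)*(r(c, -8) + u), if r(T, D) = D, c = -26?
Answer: 933975075/1211 ≈ 7.7124e+5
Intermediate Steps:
((-2370 + 142)/(-695 + 1906) - 933)*(r(c, -8) + u) = ((-2370 + 142)/(-695 + 1906) - 933)*(-8 - 817) = (-2228/1211 - 933)*(-825) = -1132091/1211*(-825) = 933975075/1211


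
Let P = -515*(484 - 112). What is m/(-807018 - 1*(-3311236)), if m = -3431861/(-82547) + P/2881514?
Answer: 133420826531/8049380206661006 ≈ 1.6575e-5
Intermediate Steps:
P = -191580 (P = -515*372 = -191580)
m = 133420826531/3214328867 (m = -3431861/(-82547) - 191580/2881514 = -3431861*(-1/82547) - 191580*1/2881514 = 92753/2231 - 95790/1440757 = 133420826531/3214328867 ≈ 41.508)
m/(-807018 - 1*(-3311236)) = 133420826531/(3214328867*(-807018 - 1*(-3311236))) = 133420826531/(3214328867*(-807018 + 3311236)) = (133420826531/3214328867)/2504218 = (133420826531/3214328867)*(1/2504218) = 133420826531/8049380206661006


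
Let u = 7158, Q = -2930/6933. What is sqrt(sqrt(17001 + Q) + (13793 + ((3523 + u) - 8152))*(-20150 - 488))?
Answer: sqrt(-16191361976106204 + 6933*sqrt(817158065799))/6933 ≈ 18354.0*I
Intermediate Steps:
Q = -2930/6933 (Q = -2930*1/6933 = -2930/6933 ≈ -0.42262)
sqrt(sqrt(17001 + Q) + (13793 + ((3523 + u) - 8152))*(-20150 - 488)) = sqrt(sqrt(17001 - 2930/6933) + (13793 + ((3523 + 7158) - 8152))*(-20150 - 488)) = sqrt(sqrt(117865003/6933) + (13793 + (10681 - 8152))*(-20638)) = sqrt(sqrt(817158065799)/6933 + (13793 + 2529)*(-20638)) = sqrt(sqrt(817158065799)/6933 + 16322*(-20638)) = sqrt(sqrt(817158065799)/6933 - 336853436) = sqrt(-336853436 + sqrt(817158065799)/6933)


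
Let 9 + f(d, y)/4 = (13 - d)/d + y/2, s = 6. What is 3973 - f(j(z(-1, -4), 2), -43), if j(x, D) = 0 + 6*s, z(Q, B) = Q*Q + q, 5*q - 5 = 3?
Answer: 36878/9 ≈ 4097.6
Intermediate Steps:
q = 8/5 (q = 1 + (⅕)*3 = 1 + ⅗ = 8/5 ≈ 1.6000)
z(Q, B) = 8/5 + Q² (z(Q, B) = Q*Q + 8/5 = Q² + 8/5 = 8/5 + Q²)
j(x, D) = 36 (j(x, D) = 0 + 6*6 = 0 + 36 = 36)
f(d, y) = -36 + 2*y + 4*(13 - d)/d (f(d, y) = -36 + 4*((13 - d)/d + y/2) = -36 + 4*(y/2 + (13 - d)/d) = -36 + (2*y + 4*(13 - d)/d) = -36 + 2*y + 4*(13 - d)/d)
3973 - f(j(z(-1, -4), 2), -43) = 3973 - (-40 + 2*(-43) + 52/36) = 3973 - (-40 - 86 + 52*(1/36)) = 3973 - (-40 - 86 + 13/9) = 3973 - 1*(-1121/9) = 3973 + 1121/9 = 36878/9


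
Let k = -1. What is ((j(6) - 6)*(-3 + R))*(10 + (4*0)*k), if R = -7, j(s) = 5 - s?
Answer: 700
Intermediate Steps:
((j(6) - 6)*(-3 + R))*(10 + (4*0)*k) = (((5 - 1*6) - 6)*(-3 - 7))*(10 + (4*0)*(-1)) = (((5 - 6) - 6)*(-10))*(10 + 0*(-1)) = ((-1 - 6)*(-10))*(10 + 0) = -7*(-10)*10 = 70*10 = 700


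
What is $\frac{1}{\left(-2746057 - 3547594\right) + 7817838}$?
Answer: $\frac{1}{1524187} \approx 6.5609 \cdot 10^{-7}$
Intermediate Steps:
$\frac{1}{\left(-2746057 - 3547594\right) + 7817838} = \frac{1}{-6293651 + 7817838} = \frac{1}{1524187}$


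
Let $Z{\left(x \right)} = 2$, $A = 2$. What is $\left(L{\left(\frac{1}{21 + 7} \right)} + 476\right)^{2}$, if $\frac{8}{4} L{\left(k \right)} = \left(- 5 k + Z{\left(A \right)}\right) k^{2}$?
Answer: $\frac{436741241706025}{1927561216} \approx 2.2658 \cdot 10^{5}$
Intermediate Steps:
$L{\left(k \right)} = \frac{k^{2} \left(2 - 5 k\right)}{2}$ ($L{\left(k \right)} = \frac{\left(- 5 k + 2\right) k^{2}}{2} = \frac{\left(2 - 5 k\right) k^{2}}{2} = \frac{k^{2} \left(2 - 5 k\right)}{2}$)
$\left(L{\left(\frac{1}{21 + 7} \right)} + 476\right)^{2} = \left(\frac{\left(\frac{1}{21 + 7}\right)^{2} \left(2 - \frac{5}{21 + 7}\right)}{2} + 476\right)^{2} = \left(\frac{\left(\frac{1}{28}\right)^{2} \left(2 - \frac{5}{28}\right)}{2} + 476\right)^{2} = \left(\frac{2 - \frac{5}{28}}{2 \cdot 784} + 476\right)^{2} = \left(\frac{1}{2} \cdot \frac{1}{784} \left(2 - \frac{5}{28}\right) + 476\right)^{2} = \left(\frac{1}{2} \cdot \frac{1}{784} \cdot \frac{51}{28} + 476\right)^{2} = \left(\frac{51}{43904} + 476\right)^{2} = \left(\frac{20898355}{43904}\right)^{2} = \frac{436741241706025}{1927561216}$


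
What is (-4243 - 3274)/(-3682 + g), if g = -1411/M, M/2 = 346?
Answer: 5201764/2549355 ≈ 2.0404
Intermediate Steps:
M = 692 (M = 2*346 = 692)
g = -1411/692 ≈ -2.0390
(-4243 - 3274)/(-3682 + g) = (-4243 - 3274)/(-3682 - 1411/692) = -7517/(-2549355/692) = -7517*(-692/2549355) = 5201764/2549355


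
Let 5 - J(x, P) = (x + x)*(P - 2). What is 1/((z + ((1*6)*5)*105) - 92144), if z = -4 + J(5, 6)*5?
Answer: -1/89173 ≈ -1.1214e-5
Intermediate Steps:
J(x, P) = 5 - 2*x*(-2 + P) (J(x, P) = 5 - (x + x)*(P - 2) = 5 - 2*x*(-2 + P))
z = -179 (z = -4 + (5 + 4*5 - 2*6*5)*5 = -4 + (5 + 20 - 60)*5 = -4 - 35*5 = -4 - 175 = -179)
1/((z + ((1*6)*5)*105) - 92144) = 1/((-179 + ((1*6)*5)*105) - 92144) = 1/((-179 + (6*5)*105) - 92144) = 1/((-179 + 30*105) - 92144) = 1/((-179 + 3150) - 92144) = 1/(2971 - 92144) = 1/(-89173) = -1/89173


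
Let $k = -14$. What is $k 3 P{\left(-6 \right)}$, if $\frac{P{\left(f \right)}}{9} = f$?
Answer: $2268$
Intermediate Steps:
$P{\left(f \right)} = 9 f$
$k 3 P{\left(-6 \right)} = \left(-14\right) 3 \cdot 9 \left(-6\right) = \left(-42\right) \left(-54\right) = 2268$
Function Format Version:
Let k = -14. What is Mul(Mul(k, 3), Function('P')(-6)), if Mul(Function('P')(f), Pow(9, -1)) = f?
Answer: 2268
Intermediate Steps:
Function('P')(f) = Mul(9, f)
Mul(Mul(k, 3), Function('P')(-6)) = Mul(Mul(-14, 3), Mul(9, -6)) = Mul(-42, -54) = 2268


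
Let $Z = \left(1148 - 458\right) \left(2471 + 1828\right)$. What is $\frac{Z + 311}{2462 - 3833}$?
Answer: $- \frac{2966621}{1371} \approx -2163.8$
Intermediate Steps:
$Z = 2966310$ ($Z = 690 \cdot 4299 = 2966310$)
$\frac{Z + 311}{2462 - 3833} = \frac{2966310 + 311}{2462 - 3833} = \frac{2966621}{-1371} = 2966621 \left(- \frac{1}{1371}\right) = - \frac{2966621}{1371}$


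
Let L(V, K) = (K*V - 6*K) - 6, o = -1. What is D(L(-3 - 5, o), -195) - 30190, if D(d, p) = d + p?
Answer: -30377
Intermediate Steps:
L(V, K) = -6 - 6*K + K*V (L(V, K) = (-6*K + K*V) - 6 = -6 - 6*K + K*V)
D(L(-3 - 5, o), -195) - 30190 = ((-6 - 6*(-1) - (-3 - 5)) - 195) - 30190 = ((-6 + 6 - 1*(-8)) - 195) - 30190 = ((-6 + 6 + 8) - 195) - 30190 = (8 - 195) - 30190 = -187 - 30190 = -30377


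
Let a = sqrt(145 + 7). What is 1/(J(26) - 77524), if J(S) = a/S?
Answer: -6550778/507842513653 - 13*sqrt(38)/1015685027306 ≈ -1.2899e-5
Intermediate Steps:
a = 2*sqrt(38) (a = sqrt(152) = 2*sqrt(38) ≈ 12.329)
J(S) = 2*sqrt(38)/S (J(S) = (2*sqrt(38))/S = 2*sqrt(38)/S)
1/(J(26) - 77524) = 1/(2*sqrt(38)/26 - 77524) = 1/(2*sqrt(38)*(1/26) - 77524) = 1/(sqrt(38)/13 - 77524) = 1/(-77524 + sqrt(38)/13)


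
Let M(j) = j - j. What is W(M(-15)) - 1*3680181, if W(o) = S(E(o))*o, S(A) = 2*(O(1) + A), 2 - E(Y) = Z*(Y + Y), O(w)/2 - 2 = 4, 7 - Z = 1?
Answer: -3680181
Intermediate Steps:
Z = 6 (Z = 7 - 1*1 = 7 - 1 = 6)
O(w) = 12 (O(w) = 4 + 2*4 = 4 + 8 = 12)
E(Y) = 2 - 12*Y (E(Y) = 2 - 6*(Y + Y) = 2 - 6*2*Y = 2 - 12*Y)
S(A) = 24 + 2*A (S(A) = 2*(12 + A) = 24 + 2*A)
M(j) = 0
W(o) = o*(28 - 24*o) (W(o) = (24 + 2*(2 - 12*o))*o = (24 + (4 - 24*o))*o = (28 - 24*o)*o = o*(28 - 24*o))
W(M(-15)) - 1*3680181 = 4*0*(7 - 6*0) - 1*3680181 = 4*0*(7 + 0) - 3680181 = 4*0*7 - 3680181 = 0 - 3680181 = -3680181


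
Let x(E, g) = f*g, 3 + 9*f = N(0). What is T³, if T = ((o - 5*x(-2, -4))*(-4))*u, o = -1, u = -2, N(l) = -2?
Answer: -663054848/729 ≈ -9.0954e+5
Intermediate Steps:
f = -5/9 (f = -⅓ + (⅑)*(-2) = -⅓ - 2/9 = -5/9 ≈ -0.55556)
x(E, g) = -5*g/9
T = -872/9 (T = ((-1 - (-25)*(-4)/9)*(-4))*(-2) = ((-1 - 5*20/9)*(-4))*(-2) = ((-1 - 100/9)*(-4))*(-2) = -109/9*(-4)*(-2) = (436/9)*(-2) = -872/9 ≈ -96.889)
T³ = (-872/9)³ = -663054848/729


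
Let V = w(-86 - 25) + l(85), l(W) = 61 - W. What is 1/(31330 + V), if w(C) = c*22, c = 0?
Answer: 1/31306 ≈ 3.1943e-5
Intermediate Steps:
w(C) = 0 (w(C) = 0*22 = 0)
V = -24 (V = 0 + (61 - 1*85) = 0 + (61 - 85) = 0 - 24 = -24)
1/(31330 + V) = 1/(31330 - 24) = 1/31306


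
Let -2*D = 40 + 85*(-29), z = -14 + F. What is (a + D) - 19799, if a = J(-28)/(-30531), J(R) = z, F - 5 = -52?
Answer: -1134928741/61062 ≈ -18587.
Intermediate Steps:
F = -47 (F = 5 - 52 = -47)
z = -61 (z = -14 - 47 = -61)
J(R) = -61
D = 2425/2 (D = -(40 + 85*(-29))/2 = -(40 - 2465)/2 = -1/2*(-2425) = 2425/2 ≈ 1212.5)
a = 61/30531 (a = -61/(-30531) = -61*(-1/30531) = 61/30531 ≈ 0.0019980)
(a + D) - 19799 = (61/30531 + 2425/2) - 19799 = 74037797/61062 - 19799 = -1134928741/61062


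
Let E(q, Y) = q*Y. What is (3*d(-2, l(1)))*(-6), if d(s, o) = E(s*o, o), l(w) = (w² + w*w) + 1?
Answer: 324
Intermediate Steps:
E(q, Y) = Y*q
l(w) = 1 + 2*w² (l(w) = (w² + w²) + 1 = 2*w² + 1 = 1 + 2*w²)
d(s, o) = s*o² (d(s, o) = o*(s*o) = o*(o*s) = s*o²)
(3*d(-2, l(1)))*(-6) = (3*(-2*(1 + 2*1²)²))*(-6) = (3*(-2*(1 + 2*1)²))*(-6) = (3*(-2*(1 + 2)²))*(-6) = (3*(-2*3²))*(-6) = (3*(-2*9))*(-6) = (3*(-18))*(-6) = -54*(-6) = 324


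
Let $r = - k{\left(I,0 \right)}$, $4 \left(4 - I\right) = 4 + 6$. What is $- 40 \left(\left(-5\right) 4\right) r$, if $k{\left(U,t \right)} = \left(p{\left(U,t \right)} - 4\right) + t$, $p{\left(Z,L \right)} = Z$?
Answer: $2000$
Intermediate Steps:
$I = \frac{3}{2}$ ($I = 4 - \frac{4 + 6}{4} = 4 - \frac{5}{2} = \frac{3}{2} \approx 1.5$)
$k{\left(U,t \right)} = -4 + U + t$ ($k{\left(U,t \right)} = \left(U - 4\right) + t = \left(-4 + U\right) + t = -4 + U + t$)
$r = \frac{5}{2}$ ($r = - (-4 + \frac{3}{2} + 0) = \left(-1\right) \left(- \frac{5}{2}\right) = \frac{5}{2} \approx 2.5$)
$- 40 \left(\left(-5\right) 4\right) r = - 40 \left(\left(-5\right) 4\right) \frac{5}{2} = \left(-40\right) \left(-20\right) \frac{5}{2} = 800 \cdot \frac{5}{2} = 2000$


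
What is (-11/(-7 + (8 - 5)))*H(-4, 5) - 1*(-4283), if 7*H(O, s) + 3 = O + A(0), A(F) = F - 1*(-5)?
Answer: 59951/14 ≈ 4282.2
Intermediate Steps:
A(F) = 5 + F (A(F) = F + 5 = 5 + F)
H(O, s) = 2/7 + O/7 (H(O, s) = -3/7 + (O + (5 + 0))/7 = -3/7 + (O + 5)/7 = -3/7 + (5 + O)/7 = -3/7 + (5/7 + O/7) = 2/7 + O/7)
(-11/(-7 + (8 - 5)))*H(-4, 5) - 1*(-4283) = (-11/(-7 + (8 - 5)))*(2/7 + (1/7)*(-4)) - 1*(-4283) = (-11/(-7 + 3))*(2/7 - 4/7) + 4283 = -11/(-4)*(-2/7) + 4283 = -11*(-1/4)*(-2/7) + 4283 = (11/4)*(-2/7) + 4283 = -11/14 + 4283 = 59951/14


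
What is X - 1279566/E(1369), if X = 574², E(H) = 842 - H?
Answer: 174913418/527 ≈ 3.3190e+5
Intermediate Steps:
X = 329476
X - 1279566/E(1369) = 329476 - 1279566/(842 - 1*1369) = 329476 - 1279566/(842 - 1369) = 329476 - 1279566/(-527) = 329476 - 1279566*(-1/527) = 329476 + 1279566/527 = 174913418/527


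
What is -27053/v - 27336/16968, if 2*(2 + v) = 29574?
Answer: -35966586/10452995 ≈ -3.4408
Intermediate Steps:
v = 14785 (v = -2 + (½)*29574 = -2 + 14787 = 14785)
-27053/v - 27336/16968 = -27053/14785 - 27336/16968 = -27053*1/14785 - 27336*1/16968 = -27053/14785 - 1139/707 = -35966586/10452995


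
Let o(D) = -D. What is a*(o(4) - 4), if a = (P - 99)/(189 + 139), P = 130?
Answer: -31/41 ≈ -0.75610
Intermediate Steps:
a = 31/328 (a = (130 - 99)/(189 + 139) = 31/328 ≈ 0.094512)
a*(o(4) - 4) = 31*(-1*4 - 4)/328 = 31*(-4 - 4)/328 = (31/328)*(-8) = -31/41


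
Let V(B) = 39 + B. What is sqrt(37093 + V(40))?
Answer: 2*sqrt(9293) ≈ 192.80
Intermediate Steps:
sqrt(37093 + V(40)) = sqrt(37093 + (39 + 40)) = sqrt(37093 + 79) = sqrt(37172) = 2*sqrt(9293)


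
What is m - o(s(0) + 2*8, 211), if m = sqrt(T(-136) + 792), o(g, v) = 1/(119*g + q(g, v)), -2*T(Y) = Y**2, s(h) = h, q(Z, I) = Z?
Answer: -1/1920 + 2*I*sqrt(2114) ≈ -0.00052083 + 91.957*I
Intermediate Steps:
T(Y) = -Y**2/2
o(g, v) = 1/(120*g) (o(g, v) = 1/(119*g + g) = 1/(120*g))
m = 2*I*sqrt(2114) (m = sqrt(-1/2*(-136)**2 + 792) = sqrt(-1/2*18496 + 792) = sqrt(-9248 + 792) = sqrt(-8456) = 2*I*sqrt(2114) ≈ 91.957*I)
m - o(s(0) + 2*8, 211) = 2*I*sqrt(2114) - 1/(120*(0 + 2*8)) = 2*I*sqrt(2114) - 1/(120*(0 + 16)) = 2*I*sqrt(2114) - 1/(120*16) = 2*I*sqrt(2114) - 1*1/1920 = 2*I*sqrt(2114) - 1/1920 = -1/1920 + 2*I*sqrt(2114)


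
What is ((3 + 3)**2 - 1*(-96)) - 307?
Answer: -175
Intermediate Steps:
((3 + 3)**2 - 1*(-96)) - 307 = (6**2 + 96) - 307 = (36 + 96) - 307 = 132 - 307 = -175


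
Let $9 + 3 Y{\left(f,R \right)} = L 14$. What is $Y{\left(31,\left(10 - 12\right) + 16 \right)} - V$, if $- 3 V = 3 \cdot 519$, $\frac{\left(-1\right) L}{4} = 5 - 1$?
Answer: $\frac{1324}{3} \approx 441.33$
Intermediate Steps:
$L = -16$ ($L = - 4 \left(5 - 1\right) = \left(-4\right) 4 = -16$)
$Y{\left(f,R \right)} = - \frac{233}{3}$ ($Y{\left(f,R \right)} = -3 + \frac{\left(-16\right) 14}{3} = -3 + \frac{1}{3} \left(-224\right) = -3 - \frac{224}{3} = - \frac{233}{3}$)
$V = -519$ ($V = - \frac{3 \cdot 519}{3} = \left(- \frac{1}{3}\right) 1557 = -519$)
$Y{\left(31,\left(10 - 12\right) + 16 \right)} - V = - \frac{233}{3} - -519 = - \frac{233}{3} + 519 = \frac{1324}{3}$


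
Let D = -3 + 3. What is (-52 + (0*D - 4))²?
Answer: 3136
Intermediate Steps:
D = 0
(-52 + (0*D - 4))² = (-52 + (0*0 - 4))² = (-52 + (0 - 4))² = (-52 - 4)² = (-56)² = 3136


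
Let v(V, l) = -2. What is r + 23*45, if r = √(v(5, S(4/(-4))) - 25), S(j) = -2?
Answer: 1035 + 3*I*√3 ≈ 1035.0 + 5.1962*I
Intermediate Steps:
r = 3*I*√3 (r = √(-2 - 25) = √(-27) = 3*I*√3 ≈ 5.1962*I)
r + 23*45 = 3*I*√3 + 23*45 = 3*I*√3 + 1035 = 1035 + 3*I*√3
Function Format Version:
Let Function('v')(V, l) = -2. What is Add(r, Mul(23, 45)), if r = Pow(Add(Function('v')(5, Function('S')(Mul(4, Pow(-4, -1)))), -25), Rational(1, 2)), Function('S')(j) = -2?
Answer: Add(1035, Mul(3, I, Pow(3, Rational(1, 2)))) ≈ Add(1035.0, Mul(5.1962, I))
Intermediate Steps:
r = Mul(3, I, Pow(3, Rational(1, 2))) (r = Pow(Add(-2, -25), Rational(1, 2)) = Pow(-27, Rational(1, 2)) = Mul(3, I, Pow(3, Rational(1, 2))) ≈ Mul(5.1962, I))
Add(r, Mul(23, 45)) = Add(Mul(3, I, Pow(3, Rational(1, 2))), Mul(23, 45)) = Add(Mul(3, I, Pow(3, Rational(1, 2))), 1035) = Add(1035, Mul(3, I, Pow(3, Rational(1, 2))))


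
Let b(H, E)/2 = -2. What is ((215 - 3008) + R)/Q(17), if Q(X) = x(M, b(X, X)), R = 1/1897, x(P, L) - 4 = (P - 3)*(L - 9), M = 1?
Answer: -529832/5691 ≈ -93.100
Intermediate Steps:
b(H, E) = -4 (b(H, E) = 2*(-2) = -4)
x(P, L) = 4 + (-9 + L)*(-3 + P) (x(P, L) = 4 + (P - 3)*(L - 9) = 4 + (-3 + P)*(-9 + L) = 4 + (-9 + L)*(-3 + P))
R = 1/1897 ≈ 0.00052715
Q(X) = 30 (Q(X) = 31 - 9*1 - 3*(-4) - 4*1 = 31 - 9 + 12 - 4 = 30)
((215 - 3008) + R)/Q(17) = ((215 - 3008) + 1/1897)/30 = (-2793 + 1/1897)*(1/30) = -5298320/1897*1/30 = -529832/5691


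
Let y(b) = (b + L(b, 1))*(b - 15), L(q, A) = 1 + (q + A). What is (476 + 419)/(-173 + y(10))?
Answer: -895/283 ≈ -3.1625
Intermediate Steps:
L(q, A) = 1 + A + q (L(q, A) = 1 + (A + q) = 1 + A + q)
y(b) = (-15 + b)*(2 + 2*b) (y(b) = (b + (1 + 1 + b))*(b - 15) = (b + (2 + b))*(-15 + b) = (2 + 2*b)*(-15 + b) = (-15 + b)*(2 + 2*b))
(476 + 419)/(-173 + y(10)) = (476 + 419)/(-173 + (-30 - 28*10 + 2*10²)) = 895/(-173 + (-30 - 280 + 2*100)) = 895/(-173 + (-30 - 280 + 200)) = 895/(-173 - 110) = 895/(-283) = 895*(-1/283) = -895/283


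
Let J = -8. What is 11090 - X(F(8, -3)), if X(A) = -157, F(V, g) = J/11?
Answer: 11247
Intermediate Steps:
F(V, g) = -8/11
11090 - X(F(8, -3)) = 11090 - 1*(-157) = 11090 + 157 = 11247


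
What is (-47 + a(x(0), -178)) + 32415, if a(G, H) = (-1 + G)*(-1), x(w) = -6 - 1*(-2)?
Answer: 32373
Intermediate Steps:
x(w) = -4 (x(w) = -6 + 2 = -4)
a(G, H) = 1 - G
(-47 + a(x(0), -178)) + 32415 = (-47 + (1 - 1*(-4))) + 32415 = (-47 + (1 + 4)) + 32415 = (-47 + 5) + 32415 = -42 + 32415 = 32373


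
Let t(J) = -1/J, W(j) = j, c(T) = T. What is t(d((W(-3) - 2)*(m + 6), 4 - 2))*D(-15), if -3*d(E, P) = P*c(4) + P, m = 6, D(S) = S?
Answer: -9/2 ≈ -4.5000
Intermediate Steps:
d(E, P) = -5*P/3 (d(E, P) = -(P*4 + P)/3 = -(4*P + P)/3 = -5*P/3)
t(d((W(-3) - 2)*(m + 6), 4 - 2))*D(-15) = -1/((-5*(4 - 2)/3))*(-15) = -1/((-5/3*2))*(-15) = -1/(-10/3)*(-15) = -1*(-3/10)*(-15) = (3/10)*(-15) = -9/2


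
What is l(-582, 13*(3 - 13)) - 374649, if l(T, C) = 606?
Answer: -374043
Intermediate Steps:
l(-582, 13*(3 - 13)) - 374649 = 606 - 374649 = -374043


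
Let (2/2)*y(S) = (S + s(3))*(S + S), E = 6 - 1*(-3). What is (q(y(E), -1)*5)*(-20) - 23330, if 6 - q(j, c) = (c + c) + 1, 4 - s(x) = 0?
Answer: -24030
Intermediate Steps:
s(x) = 4 (s(x) = 4 - 1*0 = 4 + 0 = 4)
E = 9 (E = 6 + 3 = 9)
y(S) = 2*S*(4 + S) (y(S) = (S + 4)*(S + S) = (4 + S)*(2*S) = 2*S*(4 + S))
q(j, c) = 5 - 2*c (q(j, c) = 6 - ((c + c) + 1) = 6 - (2*c + 1) = 6 - (1 + 2*c) = 6 + (-1 - 2*c) = 5 - 2*c)
(q(y(E), -1)*5)*(-20) - 23330 = ((5 - 2*(-1))*5)*(-20) - 23330 = ((5 + 2)*5)*(-20) - 23330 = (7*5)*(-20) - 23330 = 35*(-20) - 23330 = -700 - 23330 = -24030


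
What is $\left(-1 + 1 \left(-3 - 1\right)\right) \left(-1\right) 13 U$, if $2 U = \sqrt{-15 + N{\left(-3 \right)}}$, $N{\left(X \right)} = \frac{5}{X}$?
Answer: $\frac{325 i \sqrt{6}}{6} \approx 132.68 i$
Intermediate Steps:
$U = \frac{5 i \sqrt{6}}{6}$ ($U = \frac{\sqrt{-15 + \frac{5}{-3}}}{2} = \frac{\sqrt{-15 + 5 \left(- \frac{1}{3}\right)}}{2} = \frac{\sqrt{-15 - \frac{5}{3}}}{2} = \frac{\sqrt{- \frac{50}{3}}}{2} = \frac{\frac{5}{3} i \sqrt{6}}{2} = \frac{5 i \sqrt{6}}{6} \approx 2.0412 i$)
$\left(-1 + 1 \left(-3 - 1\right)\right) \left(-1\right) 13 U = \left(-1 + 1 \left(-3 - 1\right)\right) \left(-1\right) 13 \frac{5 i \sqrt{6}}{6} = \left(-1 + 1 \left(-4\right)\right) \left(-1\right) 13 \frac{5 i \sqrt{6}}{6} = \left(-1 - 4\right) \left(-1\right) 13 \frac{5 i \sqrt{6}}{6} = \left(-5\right) \left(-1\right) 13 \frac{5 i \sqrt{6}}{6} = 5 \cdot 13 \frac{5 i \sqrt{6}}{6} = 65 \frac{5 i \sqrt{6}}{6} = \frac{325 i \sqrt{6}}{6}$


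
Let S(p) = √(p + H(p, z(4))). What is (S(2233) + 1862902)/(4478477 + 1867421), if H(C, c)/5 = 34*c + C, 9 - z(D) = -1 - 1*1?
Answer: 931451/3172949 + √3817/3172949 ≈ 0.29358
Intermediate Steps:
z(D) = 11 (z(D) = 9 - (-1 - 1*1) = 9 - (-1 - 1) = 9 - 1*(-2) = 9 + 2 = 11)
H(C, c) = 5*C + 170*c (H(C, c) = 5*(34*c + C) = 5*(C + 34*c) = 5*C + 170*c)
S(p) = √(1870 + 6*p) (S(p) = √(p + (5*p + 170*11)) = √(p + (5*p + 1870)) = √(p + (1870 + 5*p)) = √(1870 + 6*p))
(S(2233) + 1862902)/(4478477 + 1867421) = (√(1870 + 6*2233) + 1862902)/(4478477 + 1867421) = (√(1870 + 13398) + 1862902)/6345898 = (√15268 + 1862902)*(1/6345898) = (2*√3817 + 1862902)*(1/6345898) = (1862902 + 2*√3817)*(1/6345898) = 931451/3172949 + √3817/3172949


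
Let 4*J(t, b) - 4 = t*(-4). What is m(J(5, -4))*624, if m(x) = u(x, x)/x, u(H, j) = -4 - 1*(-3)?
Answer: 156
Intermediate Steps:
J(t, b) = 1 - t (J(t, b) = 1 + (t*(-4))/4 = 1 + (-4*t)/4 = 1 - t)
u(H, j) = -1 (u(H, j) = -4 + 3 = -1)
m(x) = -1/x
m(J(5, -4))*624 = -1/(1 - 1*5)*624 = -1/(1 - 5)*624 = -1/(-4)*624 = -1*(-¼)*624 = (¼)*624 = 156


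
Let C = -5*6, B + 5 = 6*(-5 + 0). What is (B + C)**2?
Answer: 4225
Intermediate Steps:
B = -35 (B = -5 + 6*(-5 + 0) = -5 + 6*(-5) = -5 - 30 = -35)
C = -30
(B + C)**2 = (-35 - 30)**2 = (-65)**2 = 4225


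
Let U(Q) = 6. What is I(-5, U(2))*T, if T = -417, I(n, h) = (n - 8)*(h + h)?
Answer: 65052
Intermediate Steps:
I(n, h) = 2*h*(-8 + n) (I(n, h) = (-8 + n)*(2*h) = 2*h*(-8 + n))
I(-5, U(2))*T = (2*6*(-8 - 5))*(-417) = (2*6*(-13))*(-417) = -156*(-417) = 65052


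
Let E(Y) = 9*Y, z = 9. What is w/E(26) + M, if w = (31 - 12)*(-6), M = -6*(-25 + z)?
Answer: 3725/39 ≈ 95.513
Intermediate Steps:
M = 96 (M = -6*(-25 + 9) = -6*(-16) = 96)
w = -114 (w = 19*(-6) = -114)
w/E(26) + M = -114/(9*26) + 96 = -114/234 + 96 = -114*1/234 + 96 = -19/39 + 96 = 3725/39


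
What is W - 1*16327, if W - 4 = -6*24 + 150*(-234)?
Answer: -51567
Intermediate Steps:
W = -35240 (W = 4 + (-6*24 + 150*(-234)) = 4 + (-144 - 35100) = 4 - 35244 = -35240)
W - 1*16327 = -35240 - 1*16327 = -35240 - 16327 = -51567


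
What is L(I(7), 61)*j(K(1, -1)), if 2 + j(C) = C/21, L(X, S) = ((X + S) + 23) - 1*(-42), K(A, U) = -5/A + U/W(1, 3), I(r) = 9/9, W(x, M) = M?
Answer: -18034/63 ≈ -286.25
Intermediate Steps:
I(r) = 1 (I(r) = 9*(1/9) = 1)
K(A, U) = -5/A + U/3
L(X, S) = 65 + S + X (L(X, S) = ((S + X) + 23) + 42 = (23 + S + X) + 42 = 65 + S + X)
j(C) = -2 + C/21
L(I(7), 61)*j(K(1, -1)) = (65 + 61 + 1)*(-2 + (-5/1 + (1/3)*(-1))/21) = 127*(-2 + (-5*1 - 1/3)/21) = 127*(-2 + (-5 - 1/3)/21) = 127*(-2 + (1/21)*(-16/3)) = 127*(-2 - 16/63) = 127*(-142/63) = -18034/63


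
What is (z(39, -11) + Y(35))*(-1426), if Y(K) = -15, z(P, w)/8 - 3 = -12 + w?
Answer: 249550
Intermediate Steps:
z(P, w) = -72 + 8*w (z(P, w) = 24 + 8*(-12 + w) = 24 + (-96 + 8*w) = -72 + 8*w)
(z(39, -11) + Y(35))*(-1426) = ((-72 + 8*(-11)) - 15)*(-1426) = ((-72 - 88) - 15)*(-1426) = (-160 - 15)*(-1426) = -175*(-1426) = 249550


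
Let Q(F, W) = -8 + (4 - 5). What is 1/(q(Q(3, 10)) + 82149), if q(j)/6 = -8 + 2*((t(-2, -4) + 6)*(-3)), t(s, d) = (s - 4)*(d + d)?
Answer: 1/80157 ≈ 1.2476e-5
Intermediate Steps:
Q(F, W) = -9 (Q(F, W) = -8 - 1 = -9)
t(s, d) = 2*d*(-4 + s) (t(s, d) = (-4 + s)*(2*d) = 2*d*(-4 + s))
q(j) = -1992 (q(j) = 6*(-8 + 2*((2*(-4)*(-4 - 2) + 6)*(-3))) = 6*(-8 + 2*((2*(-4)*(-6) + 6)*(-3))) = 6*(-8 + 2*((48 + 6)*(-3))) = 6*(-8 + 2*(54*(-3))) = 6*(-8 + 2*(-162)) = 6*(-8 - 324) = 6*(-332) = -1992)
1/(q(Q(3, 10)) + 82149) = 1/(-1992 + 82149) = 1/80157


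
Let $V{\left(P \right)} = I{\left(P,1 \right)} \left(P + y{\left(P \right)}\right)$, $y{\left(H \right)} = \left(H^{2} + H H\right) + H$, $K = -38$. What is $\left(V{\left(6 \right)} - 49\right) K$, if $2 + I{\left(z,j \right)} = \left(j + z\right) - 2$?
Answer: $-7714$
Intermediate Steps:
$I{\left(z,j \right)} = -4 + j + z$ ($I{\left(z,j \right)} = -2 - \left(2 - j - z\right) = -2 + \left(-2 + j + z\right) = -4 + j + z$)
$y{\left(H \right)} = H + 2 H^{2}$ ($y{\left(H \right)} = \left(H^{2} + H^{2}\right) + H = 2 H^{2} + H = H + 2 H^{2}$)
$V{\left(P \right)} = \left(-3 + P\right) \left(P + P \left(1 + 2 P\right)\right)$ ($V{\left(P \right)} = \left(-4 + 1 + P\right) \left(P + P \left(1 + 2 P\right)\right) = \left(-3 + P\right) \left(P + P \left(1 + 2 P\right)\right)$)
$\left(V{\left(6 \right)} - 49\right) K = \left(2 \cdot 6 \left(1 + 6\right) \left(-3 + 6\right) - 49\right) \left(-38\right) = \left(2 \cdot 6 \cdot 7 \cdot 3 - 49\right) \left(-38\right) = \left(252 - 49\right) \left(-38\right) = 203 \left(-38\right) = -7714$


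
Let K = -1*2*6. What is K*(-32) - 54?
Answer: 330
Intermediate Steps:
K = -12 (K = -2*6 = -12)
K*(-32) - 54 = -12*(-32) - 54 = 384 - 54 = 330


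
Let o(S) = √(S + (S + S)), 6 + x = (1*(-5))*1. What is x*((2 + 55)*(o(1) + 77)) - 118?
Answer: -48397 - 627*√3 ≈ -49483.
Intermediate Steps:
x = -11 (x = -6 + (1*(-5))*1 = -6 - 5*1 = -6 - 5 = -11)
o(S) = √3*√S (o(S) = √(S + 2*S) = √(3*S) = √3*√S)
x*((2 + 55)*(o(1) + 77)) - 118 = -11*(2 + 55)*(√3*√1 + 77) - 118 = -627*(√3*1 + 77) - 118 = -627*(√3 + 77) - 118 = -627*(77 + √3) - 118 = -11*(4389 + 57*√3) - 118 = (-48279 - 627*√3) - 118 = -48397 - 627*√3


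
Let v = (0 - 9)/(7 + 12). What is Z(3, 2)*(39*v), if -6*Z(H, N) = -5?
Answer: -585/38 ≈ -15.395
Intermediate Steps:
Z(H, N) = ⅚ (Z(H, N) = -⅙*(-5) = ⅚)
v = -9/19 ≈ -0.47368
Z(3, 2)*(39*v) = 5*(39*(-9/19))/6 = (⅚)*(-351/19) = -585/38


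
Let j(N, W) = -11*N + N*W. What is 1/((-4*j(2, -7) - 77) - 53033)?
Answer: -1/52966 ≈ -1.8880e-5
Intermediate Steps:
1/((-4*j(2, -7) - 77) - 53033) = 1/((-8*(-11 - 7) - 77) - 53033) = 1/((-8*(-18) - 77) - 53033) = 1/((-4*(-36) - 77) - 53033) = 1/((144 - 77) - 53033) = 1/(67 - 53033) = 1/(-52966) = -1/52966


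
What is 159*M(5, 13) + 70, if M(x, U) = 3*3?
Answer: 1501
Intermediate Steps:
M(x, U) = 9
159*M(5, 13) + 70 = 159*9 + 70 = 1431 + 70 = 1501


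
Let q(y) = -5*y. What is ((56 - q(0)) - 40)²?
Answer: 256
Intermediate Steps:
((56 - q(0)) - 40)² = ((56 - (-5)*0) - 40)² = ((56 - 1*0) - 40)² = ((56 + 0) - 40)² = (56 - 40)² = 16² = 256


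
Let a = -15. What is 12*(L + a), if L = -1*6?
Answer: -252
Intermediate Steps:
L = -6
12*(L + a) = 12*(-6 - 15) = 12*(-21) = -252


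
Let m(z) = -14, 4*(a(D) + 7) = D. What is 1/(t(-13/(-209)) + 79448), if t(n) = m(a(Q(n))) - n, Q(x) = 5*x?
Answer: 209/16601693 ≈ 1.2589e-5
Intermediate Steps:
a(D) = -7 + D/4
t(n) = -14 - n
1/(t(-13/(-209)) + 79448) = 1/((-14 - (-13)/(-209)) + 79448) = 1/((-14 - (-13)*(-1)/209) + 79448) = 1/((-14 - 1*13/209) + 79448) = 1/((-14 - 13/209) + 79448) = 1/(-2939/209 + 79448) = 1/(16601693/209) = 209/16601693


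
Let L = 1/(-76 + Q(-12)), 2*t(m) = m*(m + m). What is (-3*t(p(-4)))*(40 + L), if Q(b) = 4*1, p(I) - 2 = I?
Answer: -2879/6 ≈ -479.83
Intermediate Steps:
p(I) = 2 + I
t(m) = m² (t(m) = (m*(m + m))/2 = (m*(2*m))/2 = (2*m²)/2 = m²)
Q(b) = 4
L = -1/72 (L = 1/(-76 + 4) = 1/(-72) = -1/72 ≈ -0.013889)
(-3*t(p(-4)))*(40 + L) = (-3*(2 - 4)²)*(40 - 1/72) = -3*(-2)²*(2879/72) = -3*4*(2879/72) = -12*2879/72 = -2879/6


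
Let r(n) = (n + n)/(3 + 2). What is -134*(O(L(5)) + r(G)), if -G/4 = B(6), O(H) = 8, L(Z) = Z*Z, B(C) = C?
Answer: 1072/5 ≈ 214.40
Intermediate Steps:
L(Z) = Z²
G = -24 (G = -4*6 = -24)
r(n) = 2*n/5 (r(n) = (2*n)/5 = (2*n)*(⅕) = 2*n/5)
-134*(O(L(5)) + r(G)) = -134*(8 + (⅖)*(-24)) = -134*(8 - 48/5) = -134*(-8/5) = 1072/5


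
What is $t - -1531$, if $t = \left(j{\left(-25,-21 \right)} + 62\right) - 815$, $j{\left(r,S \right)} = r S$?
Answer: $1303$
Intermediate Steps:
$j{\left(r,S \right)} = S r$
$t = -228$ ($t = \left(\left(-21\right) \left(-25\right) + 62\right) - 815 = \left(525 + 62\right) - 815 = 587 - 815 = -228$)
$t - -1531 = -228 - -1531 = -228 + 1531 = 1303$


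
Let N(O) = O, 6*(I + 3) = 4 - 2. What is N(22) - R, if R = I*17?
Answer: 202/3 ≈ 67.333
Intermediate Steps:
I = -8/3 (I = -3 + (4 - 2)/6 = -3 + (⅙)*2 = -3 + ⅓ = -8/3 ≈ -2.6667)
R = -136/3 (R = -8/3*17 = -136/3 ≈ -45.333)
N(22) - R = 22 - 1*(-136/3) = 22 + 136/3 = 202/3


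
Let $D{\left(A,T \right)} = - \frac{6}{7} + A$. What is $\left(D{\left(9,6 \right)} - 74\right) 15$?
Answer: $- \frac{6915}{7} \approx -987.86$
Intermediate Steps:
$D{\left(A,T \right)} = - \frac{6}{7} + A$ ($D{\left(A,T \right)} = \left(-6\right) \frac{1}{7} + A = - \frac{6}{7} + A$)
$\left(D{\left(9,6 \right)} - 74\right) 15 = \left(\left(- \frac{6}{7} + 9\right) - 74\right) 15 = \left(\frac{57}{7} - 74\right) 15 = \left(- \frac{461}{7}\right) 15 = - \frac{6915}{7}$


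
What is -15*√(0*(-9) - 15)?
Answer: -15*I*√15 ≈ -58.095*I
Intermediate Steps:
-15*√(0*(-9) - 15) = -15*√(0 - 15) = -15*I*√15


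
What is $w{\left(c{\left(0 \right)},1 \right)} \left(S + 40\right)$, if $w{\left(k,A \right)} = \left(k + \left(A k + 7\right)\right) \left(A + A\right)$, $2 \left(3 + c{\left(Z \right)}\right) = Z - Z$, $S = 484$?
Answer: $1048$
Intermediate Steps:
$c{\left(Z \right)} = -3$ ($c{\left(Z \right)} = -3 + \frac{Z - Z}{2} = -3 + \frac{1}{2} \cdot 0 = -3 + 0 = -3$)
$w{\left(k,A \right)} = 2 A \left(7 + k + A k\right)$ ($w{\left(k,A \right)} = \left(k + \left(7 + A k\right)\right) 2 A = \left(7 + k + A k\right) 2 A = 2 A \left(7 + k + A k\right)$)
$w{\left(c{\left(0 \right)},1 \right)} \left(S + 40\right) = 2 \cdot 1 \left(7 - 3 + 1 \left(-3\right)\right) \left(484 + 40\right) = 2 \cdot 1 \left(7 - 3 - 3\right) 524 = 2 \cdot 1 \cdot 1 \cdot 524 = 2 \cdot 524 = 1048$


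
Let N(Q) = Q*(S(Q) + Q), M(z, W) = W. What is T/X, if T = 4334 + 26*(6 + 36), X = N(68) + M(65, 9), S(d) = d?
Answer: 5426/9257 ≈ 0.58615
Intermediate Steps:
N(Q) = 2*Q² (N(Q) = Q*(Q + Q) = Q*(2*Q) = 2*Q²)
X = 9257 (X = 2*68² + 9 = 2*4624 + 9 = 9248 + 9 = 9257)
T = 5426 (T = 4334 + 26*42 = 4334 + 1092 = 5426)
T/X = 5426/9257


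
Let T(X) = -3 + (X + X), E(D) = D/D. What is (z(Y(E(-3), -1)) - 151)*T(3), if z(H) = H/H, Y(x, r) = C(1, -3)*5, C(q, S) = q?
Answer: -450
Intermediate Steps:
E(D) = 1
Y(x, r) = 5 (Y(x, r) = 1*5 = 5)
z(H) = 1
T(X) = -3 + 2*X
(z(Y(E(-3), -1)) - 151)*T(3) = (1 - 151)*(-3 + 2*3) = -150*(-3 + 6) = -150*3 = -450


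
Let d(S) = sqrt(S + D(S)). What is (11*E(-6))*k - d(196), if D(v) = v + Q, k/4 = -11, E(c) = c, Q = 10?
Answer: 2904 - sqrt(402) ≈ 2883.9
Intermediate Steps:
k = -44 (k = 4*(-11) = -44)
D(v) = 10 + v (D(v) = v + 10 = 10 + v)
d(S) = sqrt(10 + 2*S) (d(S) = sqrt(S + (10 + S)) = sqrt(10 + 2*S))
(11*E(-6))*k - d(196) = (11*(-6))*(-44) - sqrt(10 + 2*196) = -66*(-44) - sqrt(10 + 392) = 2904 - sqrt(402)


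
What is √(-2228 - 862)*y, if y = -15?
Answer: -15*I*√3090 ≈ -833.82*I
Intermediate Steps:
√(-2228 - 862)*y = √(-2228 - 862)*(-15) = √(-3090)*(-15) = (I*√3090)*(-15) = -15*I*√3090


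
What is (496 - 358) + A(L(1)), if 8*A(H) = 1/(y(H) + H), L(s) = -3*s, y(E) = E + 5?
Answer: 1103/8 ≈ 137.88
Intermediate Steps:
y(E) = 5 + E
A(H) = 1/(8*(5 + 2*H)) (A(H) = 1/(8*((5 + H) + H)) = 1/(8*(5 + 2*H)))
(496 - 358) + A(L(1)) = (496 - 358) + 1/(8*(5 + 2*(-3*1))) = 138 + 1/(8*(5 + 2*(-3))) = 138 + 1/(8*(5 - 6)) = 138 + (⅛)/(-1) = 138 + (⅛)*(-1) = 138 - ⅛ = 1103/8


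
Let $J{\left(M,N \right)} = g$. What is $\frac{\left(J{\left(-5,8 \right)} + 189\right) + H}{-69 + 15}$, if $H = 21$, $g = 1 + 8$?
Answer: $- \frac{73}{18} \approx -4.0556$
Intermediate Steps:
$g = 9$
$J{\left(M,N \right)} = 9$
$\frac{\left(J{\left(-5,8 \right)} + 189\right) + H}{-69 + 15} = \frac{\left(9 + 189\right) + 21}{-69 + 15} = \frac{198 + 21}{-54} = 219 \left(- \frac{1}{54}\right) = - \frac{73}{18}$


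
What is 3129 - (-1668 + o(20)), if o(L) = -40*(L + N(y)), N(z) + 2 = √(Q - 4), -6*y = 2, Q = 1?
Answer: 5517 + 40*I*√3 ≈ 5517.0 + 69.282*I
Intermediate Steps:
y = -⅓ (y = -⅙*2 = -⅓ ≈ -0.33333)
N(z) = -2 + I*√3 (N(z) = -2 + √(1 - 4) = -2 + √(-3) = -2 + I*√3)
o(L) = 80 - 40*L - 40*I*√3 (o(L) = -40*(L + (-2 + I*√3)) = -40*(-2 + L + I*√3) = 80 - 40*L - 40*I*√3)
3129 - (-1668 + o(20)) = 3129 - (-1668 + (80 - 40*20 - 40*I*√3)) = 3129 - (-1668 + (80 - 800 - 40*I*√3)) = 3129 - (-1668 + (-720 - 40*I*√3)) = 3129 - (-2388 - 40*I*√3) = 3129 + (2388 + 40*I*√3) = 5517 + 40*I*√3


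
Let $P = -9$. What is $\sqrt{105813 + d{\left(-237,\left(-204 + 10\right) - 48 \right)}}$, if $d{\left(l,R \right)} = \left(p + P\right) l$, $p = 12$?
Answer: $3 \sqrt{11678} \approx 324.19$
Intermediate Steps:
$d{\left(l,R \right)} = 3 l$ ($d{\left(l,R \right)} = \left(12 - 9\right) l = 3 l$)
$\sqrt{105813 + d{\left(-237,\left(-204 + 10\right) - 48 \right)}} = \sqrt{105813 + 3 \left(-237\right)} = \sqrt{105813 - 711} = \sqrt{105102} = 3 \sqrt{11678}$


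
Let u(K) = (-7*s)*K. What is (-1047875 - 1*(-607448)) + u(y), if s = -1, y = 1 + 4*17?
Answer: -439944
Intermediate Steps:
y = 69 (y = 1 + 68 = 69)
u(K) = 7*K (u(K) = (-7*(-1))*K = 7*K)
(-1047875 - 1*(-607448)) + u(y) = (-1047875 - 1*(-607448)) + 7*69 = (-1047875 + 607448) + 483 = -440427 + 483 = -439944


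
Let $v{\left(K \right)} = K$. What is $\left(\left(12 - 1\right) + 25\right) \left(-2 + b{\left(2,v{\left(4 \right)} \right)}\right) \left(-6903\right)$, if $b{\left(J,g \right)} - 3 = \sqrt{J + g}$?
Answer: $-248508 - 248508 \sqrt{6} \approx -8.5723 \cdot 10^{5}$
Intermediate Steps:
$b{\left(J,g \right)} = 3 + \sqrt{J + g}$
$\left(\left(12 - 1\right) + 25\right) \left(-2 + b{\left(2,v{\left(4 \right)} \right)}\right) \left(-6903\right) = \left(\left(12 - 1\right) + 25\right) \left(-2 + \left(3 + \sqrt{2 + 4}\right)\right) \left(-6903\right) = \left(11 + 25\right) \left(-2 + \left(3 + \sqrt{6}\right)\right) \left(-6903\right) = 36 \left(1 + \sqrt{6}\right) \left(-6903\right) = \left(36 + 36 \sqrt{6}\right) \left(-6903\right) = -248508 - 248508 \sqrt{6}$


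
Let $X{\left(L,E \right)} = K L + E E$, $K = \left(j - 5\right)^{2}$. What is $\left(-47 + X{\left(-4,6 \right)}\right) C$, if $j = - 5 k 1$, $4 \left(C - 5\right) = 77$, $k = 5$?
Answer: $- \frac{350267}{4} \approx -87567.0$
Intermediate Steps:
$C = \frac{97}{4}$ ($C = 5 + \frac{1}{4} \cdot 77 = 5 + \frac{77}{4} = \frac{97}{4} \approx 24.25$)
$j = -25$ ($j = \left(-5\right) 5 \cdot 1 = \left(-25\right) 1 = -25$)
$K = 900$ ($K = \left(-25 - 5\right)^{2} = \left(-30\right)^{2} = 900$)
$X{\left(L,E \right)} = E^{2} + 900 L$ ($X{\left(L,E \right)} = 900 L + E E = 900 L + E^{2} = E^{2} + 900 L$)
$\left(-47 + X{\left(-4,6 \right)}\right) C = \left(-47 + \left(6^{2} + 900 \left(-4\right)\right)\right) \frac{97}{4} = \left(-47 + \left(36 - 3600\right)\right) \frac{97}{4} = \left(-47 - 3564\right) \frac{97}{4} = \left(-3611\right) \frac{97}{4} = - \frac{350267}{4}$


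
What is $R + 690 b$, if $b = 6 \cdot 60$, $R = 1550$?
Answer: $249950$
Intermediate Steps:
$b = 360$
$R + 690 b = 1550 + 690 \cdot 360 = 1550 + 248400 = 249950$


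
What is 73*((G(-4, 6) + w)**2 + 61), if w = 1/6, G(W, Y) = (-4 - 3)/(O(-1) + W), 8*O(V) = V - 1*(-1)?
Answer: 679849/144 ≈ 4721.2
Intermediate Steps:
O(V) = 1/8 + V/8 (O(V) = (V - 1*(-1))/8 = (V + 1)/8 = (1 + V)/8 = 1/8 + V/8)
G(W, Y) = -7/W (G(W, Y) = (-4 - 3)/((1/8 + (1/8)*(-1)) + W) = -7/((1/8 - 1/8) + W) = -7/(0 + W) = -7/W)
w = 1/6 ≈ 0.16667
73*((G(-4, 6) + w)**2 + 61) = 73*((-7/(-4) + 1/6)**2 + 61) = 73*((-7*(-1/4) + 1/6)**2 + 61) = 73*((7/4 + 1/6)**2 + 61) = 73*((23/12)**2 + 61) = 73*(529/144 + 61) = 73*(9313/144) = 679849/144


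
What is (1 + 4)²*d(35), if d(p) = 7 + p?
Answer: 1050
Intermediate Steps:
(1 + 4)²*d(35) = (1 + 4)²*(7 + 35) = 5²*42 = 25*42 = 1050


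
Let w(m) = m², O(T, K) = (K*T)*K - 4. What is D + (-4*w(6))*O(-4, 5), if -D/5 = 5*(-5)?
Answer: 15101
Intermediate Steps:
D = 125 (D = -25*(-5) = -5*(-25) = 125)
O(T, K) = -4 + T*K² (O(T, K) = T*K² - 4 = -4 + T*K²)
D + (-4*w(6))*O(-4, 5) = 125 + (-4*6²)*(-4 - 4*5²) = 125 + (-4*36)*(-4 - 4*25) = 125 - 144*(-4 - 100) = 125 - 144*(-104) = 125 + 14976 = 15101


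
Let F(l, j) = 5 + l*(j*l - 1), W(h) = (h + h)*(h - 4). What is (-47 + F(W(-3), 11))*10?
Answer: 193200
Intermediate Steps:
W(h) = 2*h*(-4 + h) (W(h) = (2*h)*(-4 + h) = 2*h*(-4 + h))
F(l, j) = 5 + l*(-1 + j*l)
(-47 + F(W(-3), 11))*10 = (-47 + (5 - 2*(-3)*(-4 - 3) + 11*(2*(-3)*(-4 - 3))**2))*10 = (-47 + (5 - 2*(-3)*(-7) + 11*(2*(-3)*(-7))**2))*10 = (-47 + (5 - 1*42 + 11*42**2))*10 = (-47 + (5 - 42 + 11*1764))*10 = (-47 + (5 - 42 + 19404))*10 = (-47 + 19367)*10 = 19320*10 = 193200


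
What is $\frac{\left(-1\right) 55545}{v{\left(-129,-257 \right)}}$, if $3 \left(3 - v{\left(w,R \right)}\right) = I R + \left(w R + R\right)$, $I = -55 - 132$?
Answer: $\frac{18515}{8994} \approx 2.0586$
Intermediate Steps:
$I = -187$ ($I = -55 - 132 = -187$)
$v{\left(w,R \right)} = 3 + 62 R - \frac{R w}{3}$ ($v{\left(w,R \right)} = 3 - \frac{- 187 R + \left(w R + R\right)}{3} = 3 - \frac{- 187 R + \left(R w + R\right)}{3} = 3 - \frac{- 187 R + \left(R + R w\right)}{3} = 3 - \frac{- 186 R + R w}{3} = 3 - \left(- 62 R + \frac{R w}{3}\right) = 3 + 62 R - \frac{R w}{3}$)
$\frac{\left(-1\right) 55545}{v{\left(-129,-257 \right)}} = \frac{\left(-1\right) 55545}{3 + 62 \left(-257\right) - \left(- \frac{257}{3}\right) \left(-129\right)} = - \frac{55545}{3 - 15934 - 11051} = - \frac{55545}{-26982} = \left(-55545\right) \left(- \frac{1}{26982}\right) = \frac{18515}{8994}$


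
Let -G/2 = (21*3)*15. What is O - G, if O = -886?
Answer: 1004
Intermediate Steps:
G = -1890 (G = -2*21*3*15 = -126*15 = -2*945 = -1890)
O - G = -886 - 1*(-1890) = -886 + 1890 = 1004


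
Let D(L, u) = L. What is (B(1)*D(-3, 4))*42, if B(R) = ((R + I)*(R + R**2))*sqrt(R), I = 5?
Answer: -1512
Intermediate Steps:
B(R) = sqrt(R)*(5 + R)*(R + R**2) (B(R) = ((R + 5)*(R + R**2))*sqrt(R) = ((5 + R)*(R + R**2))*sqrt(R) = sqrt(R)*(5 + R)*(R + R**2))
(B(1)*D(-3, 4))*42 = ((1**(3/2)*(5 + 1**2 + 6*1))*(-3))*42 = ((1*(5 + 1 + 6))*(-3))*42 = ((1*12)*(-3))*42 = (12*(-3))*42 = -36*42 = -1512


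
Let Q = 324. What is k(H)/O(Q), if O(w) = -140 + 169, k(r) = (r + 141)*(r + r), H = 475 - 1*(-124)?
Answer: 886520/29 ≈ 30570.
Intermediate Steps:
H = 599 (H = 475 + 124 = 599)
k(r) = 2*r*(141 + r) (k(r) = (141 + r)*(2*r) = 2*r*(141 + r))
O(w) = 29
k(H)/O(Q) = (2*599*(141 + 599))/29 = (2*599*740)*(1/29) = 886520*(1/29) = 886520/29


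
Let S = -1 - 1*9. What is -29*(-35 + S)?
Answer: 1305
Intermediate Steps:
S = -10 (S = -1 - 9 = -10)
-29*(-35 + S) = -29*(-35 - 10) = -29*(-45) = 1305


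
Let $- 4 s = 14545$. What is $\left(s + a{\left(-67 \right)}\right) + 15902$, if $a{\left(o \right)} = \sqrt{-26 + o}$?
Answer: $\frac{49063}{4} + i \sqrt{93} \approx 12266.0 + 9.6436 i$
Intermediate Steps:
$s = - \frac{14545}{4}$ ($s = \left(- \frac{1}{4}\right) 14545 = - \frac{14545}{4} \approx -3636.3$)
$\left(s + a{\left(-67 \right)}\right) + 15902 = \left(- \frac{14545}{4} + \sqrt{-26 - 67}\right) + 15902 = \left(- \frac{14545}{4} + \sqrt{-93}\right) + 15902 = \left(- \frac{14545}{4} + i \sqrt{93}\right) + 15902 = \frac{49063}{4} + i \sqrt{93}$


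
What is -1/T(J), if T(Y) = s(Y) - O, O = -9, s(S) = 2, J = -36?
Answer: -1/11 ≈ -0.090909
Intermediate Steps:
T(Y) = 11 (T(Y) = 2 - 1*(-9) = 2 + 9 = 11)
-1/T(J) = -1/11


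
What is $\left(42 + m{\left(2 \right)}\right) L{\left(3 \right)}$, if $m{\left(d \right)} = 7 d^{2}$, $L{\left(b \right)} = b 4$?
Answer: $840$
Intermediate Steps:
$L{\left(b \right)} = 4 b$
$\left(42 + m{\left(2 \right)}\right) L{\left(3 \right)} = \left(42 + 7 \cdot 2^{2}\right) 4 \cdot 3 = \left(42 + 7 \cdot 4\right) 12 = \left(42 + 28\right) 12 = 70 \cdot 12 = 840$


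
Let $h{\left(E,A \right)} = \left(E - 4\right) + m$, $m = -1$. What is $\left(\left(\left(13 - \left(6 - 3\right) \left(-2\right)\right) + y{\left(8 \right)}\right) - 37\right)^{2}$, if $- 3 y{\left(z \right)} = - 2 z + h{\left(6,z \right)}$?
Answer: $169$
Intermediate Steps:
$h{\left(E,A \right)} = -5 + E$ ($h{\left(E,A \right)} = \left(E - 4\right) - 1 = \left(-4 + E\right) - 1 = -5 + E$)
$y{\left(z \right)} = - \frac{1}{3} + \frac{2 z}{3}$ ($y{\left(z \right)} = - \frac{- 2 z + \left(-5 + 6\right)}{3} = - \frac{- 2 z + 1}{3} = - \frac{1 - 2 z}{3} = - \frac{1}{3} + \frac{2 z}{3}$)
$\left(\left(\left(13 - \left(6 - 3\right) \left(-2\right)\right) + y{\left(8 \right)}\right) - 37\right)^{2} = \left(\left(\left(13 - \left(6 - 3\right) \left(-2\right)\right) + \left(- \frac{1}{3} + \frac{2}{3} \cdot 8\right)\right) - 37\right)^{2} = \left(\left(\left(13 - 3 \left(-2\right)\right) + \left(- \frac{1}{3} + \frac{16}{3}\right)\right) - 37\right)^{2} = \left(\left(\left(13 - -6\right) + 5\right) - 37\right)^{2} = \left(\left(\left(13 + 6\right) + 5\right) - 37\right)^{2} = \left(\left(19 + 5\right) - 37\right)^{2} = \left(24 - 37\right)^{2} = \left(-13\right)^{2} = 169$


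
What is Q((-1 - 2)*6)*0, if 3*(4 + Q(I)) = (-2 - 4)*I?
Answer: 0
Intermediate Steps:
Q(I) = -4 - 2*I (Q(I) = -4 + ((-2 - 4)*I)/3 = -4 + (-6*I)/3 = -4 - 2*I)
Q((-1 - 2)*6)*0 = (-4 - 2*(-1 - 2)*6)*0 = (-4 - (-6)*6)*0 = (-4 - 2*(-18))*0 = (-4 + 36)*0 = 32*0 = 0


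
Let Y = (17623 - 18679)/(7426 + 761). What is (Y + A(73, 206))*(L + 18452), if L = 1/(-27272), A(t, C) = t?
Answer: 100073430559695/74425288 ≈ 1.3446e+6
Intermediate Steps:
L = -1/27272 ≈ -3.6668e-5
Y = -352/2729 (Y = -1056/8187 = -1056*1/8187 = -352/2729 ≈ -0.12898)
(Y + A(73, 206))*(L + 18452) = (-352/2729 + 73)*(-1/27272 + 18452) = (198865/2729)*(503222943/27272) = 100073430559695/74425288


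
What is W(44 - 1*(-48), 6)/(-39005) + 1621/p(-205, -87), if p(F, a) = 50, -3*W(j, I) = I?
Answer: 12645441/390050 ≈ 32.420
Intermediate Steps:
W(j, I) = -I/3
W(44 - 1*(-48), 6)/(-39005) + 1621/p(-205, -87) = -1/3*6/(-39005) + 1621/50 = -2*(-1/39005) + 1621*(1/50) = 2/39005 + 1621/50 = 12645441/390050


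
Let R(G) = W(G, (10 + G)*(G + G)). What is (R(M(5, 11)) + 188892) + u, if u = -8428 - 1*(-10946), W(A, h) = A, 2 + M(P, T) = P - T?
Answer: 191402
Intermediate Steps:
M(P, T) = -2 + P - T (M(P, T) = -2 + (P - T) = -2 + P - T)
R(G) = G
u = 2518 (u = -8428 + 10946 = 2518)
(R(M(5, 11)) + 188892) + u = ((-2 + 5 - 1*11) + 188892) + 2518 = ((-2 + 5 - 11) + 188892) + 2518 = (-8 + 188892) + 2518 = 188884 + 2518 = 191402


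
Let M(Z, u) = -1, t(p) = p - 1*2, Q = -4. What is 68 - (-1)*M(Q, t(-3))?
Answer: 67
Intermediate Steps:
t(p) = -2 + p (t(p) = p - 2 = -2 + p)
68 - (-1)*M(Q, t(-3)) = 68 - (-1)*(-1) = 68 - 1*1 = 68 - 1 = 67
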